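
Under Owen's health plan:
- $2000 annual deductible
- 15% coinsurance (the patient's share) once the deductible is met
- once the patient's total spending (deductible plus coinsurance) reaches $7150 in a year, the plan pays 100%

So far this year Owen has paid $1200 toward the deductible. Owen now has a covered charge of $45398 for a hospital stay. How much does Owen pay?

$5950

$1200 of the $2000 deductible is already met, leaving $800.
The remaining $44598 (= $45398 − $800) moves to coinsurance.
Coinsurance: $44598 × 15% = $6689.70.
So the patient owes $800 + $6689.70 = $7489.70 before any cap.
Adding $7489.70 to the $1200 already spent would give $8689.70, which exceeds the $7150 cap; the patient pays just $7150 − $1200 = $5950.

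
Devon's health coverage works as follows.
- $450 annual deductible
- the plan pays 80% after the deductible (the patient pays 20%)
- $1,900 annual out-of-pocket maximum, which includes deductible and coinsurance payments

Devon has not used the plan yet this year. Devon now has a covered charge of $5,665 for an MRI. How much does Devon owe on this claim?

Nothing has been paid toward the $450 deductible, so the first $450 of this charge is applied there.
That leaves $5,665 − $450 = $5,215 for coinsurance.
Coinsurance: $5,215 × 20% = $1,043.
Patient responsibility before any cap: $450 + $1,043 = $1,493.
Total out-of-pocket so far would be $0 + $1,493 = $1,493, below the $1,900 cap — no reduction.

$1,493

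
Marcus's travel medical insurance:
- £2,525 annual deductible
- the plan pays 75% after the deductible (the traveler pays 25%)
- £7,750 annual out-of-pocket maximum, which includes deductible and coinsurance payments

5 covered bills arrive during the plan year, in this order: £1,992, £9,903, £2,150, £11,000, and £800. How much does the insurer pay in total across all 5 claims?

£18,095

Bill 1, £1,992: entire amount goes to the deductible. Cost to traveler: £1,992. OOP to date £1,992. Insurer: £1,992 − £1,992 = £0.
Bill 2, £9,903: £533 finishes the deductible; £9,370 goes to coinsurance; 25% of £9,370 = £2,342.50. Traveler pays £2,875.50; OOP now £4,867.50. Plan pays £9,903 − £2,875.50 = £7,027.50.
Bill 3, £2,150: deductible met; 25% of £2,150 = £537.50. Traveler owes £537.50 (running OOP £5,405). Insurer: £2,150 − £537.50 = £1,612.50.
Bill 4, £11,000: deductible already satisfied, so traveler's share is 25% × £11,000 = £2,750. OOP would hit £8,155 > £7,750, so the cap limits the traveler to £7,750 − £5,405 = £2,345. Insurer: £11,000 − £2,345 = £8,655.
Bill 5, £800: deductible already satisfied, so traveler's share is 25% × £800 = £200. OOP would hit £7,950 > £7,750, so the cap limits the traveler to £7,750 − £7,750 = £0. Plan pays £800 − £0 = £800.
Insurer total = bills − traveler's total = £25,845 − £7,750 = £18,095.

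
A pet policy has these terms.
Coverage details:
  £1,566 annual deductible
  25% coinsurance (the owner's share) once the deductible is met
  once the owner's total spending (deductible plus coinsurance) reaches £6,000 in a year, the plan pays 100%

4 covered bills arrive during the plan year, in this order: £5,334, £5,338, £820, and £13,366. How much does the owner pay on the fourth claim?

Bill 1, £5,334: £1,566 finishes the deductible; £3,768 goes to coinsurance; 25% of £3,768 = £942. Owner owes £2,508 (running OOP £2,508).
Bill 2, £5,338: deductible met; 25% of £5,338 = £1,334.50. Owner owes £1,334.50 (running OOP £3,842.50).
Bill 3, £820: deductible met; 25% of £820 = £205. Owner owes £205 (running OOP £4,047.50).
Bill 4, £13,366: deductible met; 25% of £13,366 = £3,341.50. That would push OOP to £7,389, over the £6,000 cap, so owner pays £6,000 − £4,047.50 = £1,952.50.

£1,952.50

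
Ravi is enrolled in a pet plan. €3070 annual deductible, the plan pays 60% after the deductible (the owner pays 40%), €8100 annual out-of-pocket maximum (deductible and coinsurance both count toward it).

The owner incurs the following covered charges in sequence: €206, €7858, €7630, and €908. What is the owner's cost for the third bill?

€3032.40

#1 (€206): all of it applies to the deductible. Owner pays €206; OOP now €206.
#2 (€7858): €2864 finishes the deductible; €4994 goes to coinsurance; coinsurance €4994 × 40% = €1997.60. Cost to owner: €4861.60. OOP to date €5067.60.
#3 (€7630): deductible already satisfied, so owner's share is 40% × €7630 = €3052. Adding that to €5067.60 gives €8119.60, past the €8100 cap; owner pays only €8100 − €5067.60 = €3032.40.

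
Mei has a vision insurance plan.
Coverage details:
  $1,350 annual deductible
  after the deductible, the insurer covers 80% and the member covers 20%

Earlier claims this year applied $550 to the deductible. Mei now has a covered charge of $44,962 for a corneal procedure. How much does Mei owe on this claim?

$9,632.40

Deductible still to meet: $1,350 − $550 = $800.
That leaves $44,962 − $800 = $44,162 for coinsurance.
20% of $44,162 = $8,832.40 falls to the member.
So the member owes $800 + $8,832.40 = $9,632.40.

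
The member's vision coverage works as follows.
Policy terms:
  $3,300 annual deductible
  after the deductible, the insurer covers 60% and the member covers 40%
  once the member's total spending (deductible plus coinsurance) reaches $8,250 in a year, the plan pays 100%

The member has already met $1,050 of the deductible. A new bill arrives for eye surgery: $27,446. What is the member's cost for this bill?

Remaining deductible: $3,300 − $1,050 = $2,250.
After the $2,250 deductible portion, $27,446 − $2,250 = $25,196 is subject to coinsurance.
Coinsurance: $25,196 × 40% = $10,078.40.
So the member owes $2,250 + $10,078.40 = $12,328.40 before any cap.
Year-to-date out-of-pocket would reach $1,050 + $12,328.40 = $13,378.40, above the $8,250 maximum, so the member pays only $8,250 − $1,050 = $7,200.

$7,200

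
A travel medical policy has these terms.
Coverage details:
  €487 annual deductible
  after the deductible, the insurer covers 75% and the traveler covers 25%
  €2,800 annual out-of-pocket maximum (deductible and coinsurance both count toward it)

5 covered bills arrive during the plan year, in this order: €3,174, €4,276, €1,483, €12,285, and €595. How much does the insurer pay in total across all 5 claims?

€19,013

Claim 1 — €3,174: €487 to deductible, leaving €2,687; 25% of €2,687 = €671.75. Traveler pays €1,158.75; OOP now €1,158.75. Plan pays €3,174 − €1,158.75 = €2,015.25.
Claim 2 — €4,276: deductible met; 25% of €4,276 = €1,069. Traveler pays €1,069; OOP now €2,227.75. Plan pays €4,276 − €1,069 = €3,207.
Claim 3 — €1,483: deductible already satisfied, so traveler's share is 25% × €1,483 = €370.75. Traveler owes €370.75 (running OOP €2,598.50). Plan pays €1,483 − €370.75 = €1,112.25.
Claim 4 — €12,285: deductible met; 25% of €12,285 = €3,071.25. OOP would hit €5,669.75 > €2,800, so the cap limits the traveler to €2,800 − €2,598.50 = €201.50. Insurer: €12,285 − €201.50 = €12,083.50.
Claim 5 — €595: deductible met; 25% of €595 = €148.75. That would push OOP to €2,948.75, over the €2,800 cap, so traveler pays €2,800 − €2,800 = €0. Plan pays €595 − €0 = €595.
Insurer total = bills − traveler's total = €21,813 − €2,800 = €19,013.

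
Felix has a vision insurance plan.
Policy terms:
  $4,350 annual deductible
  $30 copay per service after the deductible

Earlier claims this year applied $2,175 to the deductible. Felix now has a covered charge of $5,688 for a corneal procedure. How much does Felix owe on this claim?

$2,205

Deductible still to meet: $4,350 − $2,175 = $2,175.
After the $2,175 deductible portion, $5,688 − $2,175 = $3,513 is subject to the copay.
Copay on this service: $30.
Member responsibility: $2,175 + $30 = $2,205.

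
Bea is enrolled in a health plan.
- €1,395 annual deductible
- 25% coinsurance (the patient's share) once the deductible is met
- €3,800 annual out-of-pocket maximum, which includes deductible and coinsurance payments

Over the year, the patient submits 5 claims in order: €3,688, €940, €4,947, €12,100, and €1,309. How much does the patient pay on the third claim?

Claim 1 — €3,688: €1,395 finishes the deductible; €2,293 goes to coinsurance; 25% of €2,293 = €573.25. Cost to patient: €1,968.25. OOP to date €1,968.25.
Claim 2 — €940: deductible met; 25% of €940 = €235. Patient pays €235; OOP now €2,203.25.
Claim 3 — €4,947: 25% coinsurance on €4,947 = €1,236.75. Patient owes €1,236.75 (running OOP €3,440).

€1,236.75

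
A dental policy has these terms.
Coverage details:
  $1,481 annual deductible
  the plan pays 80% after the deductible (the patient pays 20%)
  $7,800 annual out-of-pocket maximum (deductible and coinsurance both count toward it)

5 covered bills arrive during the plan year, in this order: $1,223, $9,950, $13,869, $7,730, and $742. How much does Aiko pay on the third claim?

Claim 1 — $1,223: entire amount goes to the deductible. Patient owes $1,223 (running OOP $1,223).
Claim 2 — $9,950: deductible takes $258, $9,692 remains; coinsurance $9,692 × 20% = $1,938.40. Patient owes $2,196.40 (running OOP $3,419.40).
Claim 3 — $13,869: 20% coinsurance on $13,869 = $2,773.80. Patient pays $2,773.80; OOP now $6,193.20.

$2,773.80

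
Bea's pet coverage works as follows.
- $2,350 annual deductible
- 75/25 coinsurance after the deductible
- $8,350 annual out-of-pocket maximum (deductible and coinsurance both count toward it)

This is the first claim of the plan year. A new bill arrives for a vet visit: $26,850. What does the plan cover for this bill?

$18,500

The full $2,350 deductible is still open; $2,350 of this bill applies to it.
The remaining $24,500 (= $26,850 − $2,350) moves to coinsurance.
Coinsurance: $24,500 × 25% = $6,125.
That puts the owner's cost at $2,350 + $6,125 = $8,475 before any cap.
Year-to-date out-of-pocket would reach $0 + $8,475 = $8,475, above the $8,350 maximum, so the owner pays only $8,350 − $0 = $8,350.
The plan picks up $26,850 − $8,350 = $18,500.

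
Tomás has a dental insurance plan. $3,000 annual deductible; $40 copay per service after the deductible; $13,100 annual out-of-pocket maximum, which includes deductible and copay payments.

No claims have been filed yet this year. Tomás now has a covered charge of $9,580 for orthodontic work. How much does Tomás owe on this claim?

Deductible not yet touched, so the first $3,000 of the bill goes to the deductible.
That leaves $9,580 − $3,000 = $6,580 for the copay.
Copay on this service: $40.
Patient responsibility before any cap: $3,000 + $40 = $3,040.
Total out-of-pocket so far would be $0 + $3,040 = $3,040, below the $13,100 cap — no reduction.

$3,040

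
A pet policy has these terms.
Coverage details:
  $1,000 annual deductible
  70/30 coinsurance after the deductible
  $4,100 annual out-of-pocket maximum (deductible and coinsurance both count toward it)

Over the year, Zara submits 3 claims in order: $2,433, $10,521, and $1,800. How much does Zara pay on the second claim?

Claim 1 — $2,433: deductible takes $1,000, $1,433 remains; owner's 30% is $429.90. Cost to owner: $1,429.90. OOP to date $1,429.90.
Claim 2 — $10,521: deductible met; 30% of $10,521 = $3,156.30. Adding that to $1,429.90 gives $4,586.20, past the $4,100 cap; owner pays only $4,100 − $1,429.90 = $2,670.10.

$2,670.10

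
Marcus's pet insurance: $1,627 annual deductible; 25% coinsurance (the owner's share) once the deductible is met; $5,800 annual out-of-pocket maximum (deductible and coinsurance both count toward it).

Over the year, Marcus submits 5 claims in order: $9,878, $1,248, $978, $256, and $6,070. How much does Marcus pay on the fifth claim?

Claim 1 ($9,878): deductible takes $1,627, $8,251 remains; 25% of $8,251 = $2,062.75. Owner pays $3,689.75; OOP now $3,689.75.
Claim 2 ($1,248): deductible already satisfied, so owner's share is 25% × $1,248 = $312. Owner owes $312 (running OOP $4,001.75).
Claim 3 ($978): deductible met; 25% of $978 = $244.50. Owner owes $244.50 (running OOP $4,246.25).
Claim 4 ($256): deductible already satisfied, so owner's share is 25% × $256 = $64. Owner pays $64; OOP now $4,310.25.
Claim 5 ($6,070): deductible already satisfied, so owner's share is 25% × $6,070 = $1,517.50. That would push OOP to $5,827.75, over the $5,800 cap, so owner pays $5,800 − $4,310.25 = $1,489.75.

$1,489.75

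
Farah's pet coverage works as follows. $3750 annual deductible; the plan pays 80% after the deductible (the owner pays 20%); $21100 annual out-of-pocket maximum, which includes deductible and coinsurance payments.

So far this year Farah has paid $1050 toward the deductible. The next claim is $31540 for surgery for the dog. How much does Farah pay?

$8468

$1050 of the $3750 deductible is already met, leaving $2700.
After the $2700 deductible portion, $31540 − $2700 = $28840 is subject to coinsurance.
Coinsurance: $28840 × 20% = $5768.
That puts the owner's cost at $2700 + $5768 = $8468 before any cap.
Cumulative spending $1050 + $8468 = $9518 stays under the $21100 maximum.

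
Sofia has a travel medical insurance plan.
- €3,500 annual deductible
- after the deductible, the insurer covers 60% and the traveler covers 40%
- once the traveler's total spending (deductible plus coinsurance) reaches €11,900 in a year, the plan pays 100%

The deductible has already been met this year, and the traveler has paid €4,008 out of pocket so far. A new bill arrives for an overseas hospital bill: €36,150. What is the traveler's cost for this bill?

€7,892

The deductible is already satisfied, so the full bill goes to coinsurance.
Coinsurance: €36,150 × 40% = €14,460.
Year-to-date out-of-pocket would reach €4,008 + €14,460 = €18,468, above the €11,900 maximum, so the traveler pays only €11,900 − €4,008 = €7,892.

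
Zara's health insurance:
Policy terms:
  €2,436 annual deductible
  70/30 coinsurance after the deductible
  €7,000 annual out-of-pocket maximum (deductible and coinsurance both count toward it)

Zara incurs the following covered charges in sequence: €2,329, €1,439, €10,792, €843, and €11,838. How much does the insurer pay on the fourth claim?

€590.10

Claim 1 — €2,329: fully absorbed by the deductible. Patient owes €2,329 (running OOP €2,329). Plan pays €2,329 − €2,329 = €0.
Claim 2 — €1,439: €107 finishes the deductible; €1,332 goes to coinsurance; patient's 30% is €399.60. Patient pays €506.60; OOP now €2,835.60. Insurer: €1,439 − €506.60 = €932.40.
Claim 3 — €10,792: deductible already satisfied, so patient's share is 30% × €10,792 = €3,237.60. Patient owes €3,237.60 (running OOP €6,073.20). Insurer: €10,792 − €3,237.60 = €7,554.40.
Claim 4 — €843: deductible already satisfied, so patient's share is 30% × €843 = €252.90. Patient pays €252.90; OOP now €6,326.10. Insurer: €843 − €252.90 = €590.10.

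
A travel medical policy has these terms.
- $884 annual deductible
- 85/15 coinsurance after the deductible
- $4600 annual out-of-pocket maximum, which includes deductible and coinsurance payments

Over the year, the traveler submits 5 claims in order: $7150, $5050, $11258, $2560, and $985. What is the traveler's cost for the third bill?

Claim 1 — $7150: deductible takes $884, $6266 remains; coinsurance $6266 × 15% = $939.90. Traveler pays $1823.90; OOP now $1823.90.
Claim 2 — $5050: 15% coinsurance on $5050 = $757.50. Cost to traveler: $757.50. OOP to date $2581.40.
Claim 3 — $11258: deductible already satisfied, so traveler's share is 15% × $11258 = $1688.70. Traveler pays $1688.70; OOP now $4270.10.

$1688.70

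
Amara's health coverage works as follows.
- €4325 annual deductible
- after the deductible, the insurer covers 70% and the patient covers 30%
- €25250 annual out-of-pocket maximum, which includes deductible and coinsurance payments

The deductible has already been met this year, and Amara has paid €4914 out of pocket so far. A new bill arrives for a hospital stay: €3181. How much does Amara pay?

€954.30

The deductible is already satisfied, so the full bill goes to coinsurance.
Patient's 30% share of €3181 is €954.30.
Total out-of-pocket so far would be €4914 + €954.30 = €5868.30, below the €25250 cap — no reduction.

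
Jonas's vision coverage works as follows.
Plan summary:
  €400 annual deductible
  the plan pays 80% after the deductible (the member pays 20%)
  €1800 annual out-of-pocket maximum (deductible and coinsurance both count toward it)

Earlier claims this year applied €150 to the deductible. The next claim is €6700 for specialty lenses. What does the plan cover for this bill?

Deductible still to meet: €400 − €150 = €250.
The remaining €6450 (= €6700 − €250) moves to coinsurance.
20% of €6450 = €1290 falls to the member.
So the member owes €250 + €1290 = €1540 before any cap.
Cumulative spending €150 + €1540 = €1690 stays under the €1800 maximum.
The plan picks up €6700 − €1540 = €5160.

€5160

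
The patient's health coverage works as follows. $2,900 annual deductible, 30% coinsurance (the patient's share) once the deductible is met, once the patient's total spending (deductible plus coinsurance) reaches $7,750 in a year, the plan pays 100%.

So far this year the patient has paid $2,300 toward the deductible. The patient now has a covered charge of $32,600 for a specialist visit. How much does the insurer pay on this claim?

$27,150

Remaining deductible: $2,900 − $2,300 = $600.
That leaves $32,600 − $600 = $32,000 for coinsurance.
Patient's 30% share of $32,000 is $9,600.
Patient responsibility before any cap: $600 + $9,600 = $10,200.
Adding $10,200 to the $2,300 already spent would give $12,500, which exceeds the $7,750 cap; the patient pays just $7,750 − $2,300 = $5,450.
The insurer covers the remainder: $32,600 − $5,450 = $27,150.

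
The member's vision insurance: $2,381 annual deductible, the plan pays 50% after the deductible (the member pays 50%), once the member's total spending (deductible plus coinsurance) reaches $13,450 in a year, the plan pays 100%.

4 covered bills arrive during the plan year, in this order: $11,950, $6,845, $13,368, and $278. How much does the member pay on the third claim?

#1 ($11,950): $2,381 finishes the deductible; $9,569 goes to coinsurance; 50% of $9,569 = $4,784.50. Member owes $7,165.50 (running OOP $7,165.50).
#2 ($6,845): 50% coinsurance on $6,845 = $3,422.50. Member owes $3,422.50 (running OOP $10,588).
#3 ($13,368): deductible already satisfied, so member's share is 50% × $13,368 = $6,684. That would push OOP to $17,272, over the $13,450 cap, so member pays $13,450 − $10,588 = $2,862.

$2,862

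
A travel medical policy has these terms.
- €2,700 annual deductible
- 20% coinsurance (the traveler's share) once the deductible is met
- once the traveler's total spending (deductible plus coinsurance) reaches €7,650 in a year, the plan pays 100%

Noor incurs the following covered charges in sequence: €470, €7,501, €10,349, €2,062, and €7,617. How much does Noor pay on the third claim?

€2,069.80

#1 (€470): fully absorbed by the deductible. Traveler owes €470 (running OOP €470).
#2 (€7,501): €2,230 to deductible, leaving €5,271; 20% of €5,271 = €1,054.20. Cost to traveler: €3,284.20. OOP to date €3,754.20.
#3 (€10,349): 20% coinsurance on €10,349 = €2,069.80. Traveler pays €2,069.80; OOP now €5,824.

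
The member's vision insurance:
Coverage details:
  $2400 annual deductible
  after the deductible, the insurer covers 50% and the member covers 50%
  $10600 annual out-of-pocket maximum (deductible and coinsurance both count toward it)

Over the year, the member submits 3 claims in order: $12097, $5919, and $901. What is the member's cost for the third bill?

$392

Claim 1 ($12097): deductible takes $2400, $9697 remains; 50% of $9697 = $4848.50. Member owes $7248.50 (running OOP $7248.50).
Claim 2 ($5919): 50% coinsurance on $5919 = $2959.50. Member pays $2959.50; OOP now $10208.
Claim 3 ($901): deductible already satisfied, so member's share is 50% × $901 = $450.50. Adding that to $10208 gives $10658.50, past the $10600 cap; member pays only $10600 − $10208 = $392.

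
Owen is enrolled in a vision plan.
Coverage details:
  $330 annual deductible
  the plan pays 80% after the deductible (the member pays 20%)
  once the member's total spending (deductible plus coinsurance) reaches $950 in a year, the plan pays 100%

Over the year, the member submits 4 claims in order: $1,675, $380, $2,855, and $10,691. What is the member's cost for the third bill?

$275

Bill 1, $1,675: $330 finishes the deductible; $1,345 goes to coinsurance; coinsurance $1,345 × 20% = $269. Cost to member: $599. OOP to date $599.
Bill 2, $380: deductible met; 20% of $380 = $76. Member owes $76 (running OOP $675).
Bill 3, $2,855: 20% coinsurance on $2,855 = $571. That would push OOP to $1,246, over the $950 cap, so member pays $950 − $675 = $275.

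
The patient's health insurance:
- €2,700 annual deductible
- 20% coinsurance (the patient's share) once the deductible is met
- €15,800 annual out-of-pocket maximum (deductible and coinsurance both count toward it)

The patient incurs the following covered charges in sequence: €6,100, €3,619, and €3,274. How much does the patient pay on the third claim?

€654.80

Bill 1, €6,100: deductible takes €2,700, €3,400 remains; 20% of €3,400 = €680. Cost to patient: €3,380. OOP to date €3,380.
Bill 2, €3,619: deductible already satisfied, so patient's share is 20% × €3,619 = €723.80. Cost to patient: €723.80. OOP to date €4,103.80.
Bill 3, €3,274: 20% coinsurance on €3,274 = €654.80. Cost to patient: €654.80. OOP to date €4,758.60.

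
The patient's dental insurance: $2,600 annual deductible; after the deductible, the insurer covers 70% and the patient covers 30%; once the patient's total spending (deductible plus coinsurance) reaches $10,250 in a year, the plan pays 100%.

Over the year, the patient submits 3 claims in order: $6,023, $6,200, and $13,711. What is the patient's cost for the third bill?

$4,113.30

Claim 1 — $6,023: deductible takes $2,600, $3,423 remains; coinsurance $3,423 × 30% = $1,026.90. Patient owes $3,626.90 (running OOP $3,626.90).
Claim 2 — $6,200: deductible met; 30% of $6,200 = $1,860. Patient owes $1,860 (running OOP $5,486.90).
Claim 3 — $13,711: 30% coinsurance on $13,711 = $4,113.30. Patient owes $4,113.30 (running OOP $9,600.20).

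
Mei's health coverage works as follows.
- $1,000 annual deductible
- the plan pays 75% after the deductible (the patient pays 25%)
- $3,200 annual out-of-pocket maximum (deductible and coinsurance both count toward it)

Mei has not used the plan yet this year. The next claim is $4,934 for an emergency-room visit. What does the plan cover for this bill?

$2,950.50

Deductible not yet touched, so the first $1,000 of the bill goes to the deductible.
After the $1,000 deductible portion, $4,934 − $1,000 = $3,934 is subject to coinsurance.
Coinsurance: $3,934 × 25% = $983.50.
So the patient owes $1,000 + $983.50 = $1,983.50 before any cap.
Year-to-date out-of-pocket becomes $0 + $1,983.50 = $1,983.50, still under the $3,200 maximum, so no cap applies.
The insurer covers the remainder: $4,934 − $1,983.50 = $2,950.50.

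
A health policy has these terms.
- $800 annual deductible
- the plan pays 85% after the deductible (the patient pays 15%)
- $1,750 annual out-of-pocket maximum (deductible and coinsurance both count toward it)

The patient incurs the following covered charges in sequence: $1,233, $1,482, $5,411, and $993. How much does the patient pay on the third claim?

Claim 1 ($1,233): deductible takes $800, $433 remains; coinsurance $433 × 15% = $64.95. Cost to patient: $864.95. OOP to date $864.95.
Claim 2 ($1,482): 15% coinsurance on $1,482 = $222.30. Cost to patient: $222.30. OOP to date $1,087.25.
Claim 3 ($5,411): deductible met; 15% of $5,411 = $811.65. OOP would hit $1,898.90 > $1,750, so the cap limits the patient to $1,750 − $1,087.25 = $662.75.

$662.75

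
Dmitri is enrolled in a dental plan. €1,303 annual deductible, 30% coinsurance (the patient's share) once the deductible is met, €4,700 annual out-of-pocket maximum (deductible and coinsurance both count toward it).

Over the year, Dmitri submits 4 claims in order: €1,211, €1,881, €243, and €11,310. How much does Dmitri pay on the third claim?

Claim 1 (€1,211): entire amount goes to the deductible. Cost to patient: €1,211. OOP to date €1,211.
Claim 2 (€1,881): €92 finishes the deductible; €1,789 goes to coinsurance; coinsurance €1,789 × 30% = €536.70. Cost to patient: €628.70. OOP to date €1,839.70.
Claim 3 (€243): deductible met; 30% of €243 = €72.90. Patient pays €72.90; OOP now €1,912.60.

€72.90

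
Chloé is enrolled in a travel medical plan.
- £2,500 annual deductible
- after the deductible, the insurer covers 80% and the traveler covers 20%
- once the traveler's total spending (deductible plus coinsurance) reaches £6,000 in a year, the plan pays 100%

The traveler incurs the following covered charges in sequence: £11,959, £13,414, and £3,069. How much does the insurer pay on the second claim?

£11,805.80

#1 (£11,959): £2,500 to deductible, leaving £9,459; 20% of £9,459 = £1,891.80. Cost to traveler: £4,391.80. OOP to date £4,391.80. Insurer: £11,959 − £4,391.80 = £7,567.20.
#2 (£13,414): deductible met; 20% of £13,414 = £2,682.80. That would push OOP to £7,074.60, over the £6,000 cap, so traveler pays £6,000 − £4,391.80 = £1,608.20. Plan pays £13,414 − £1,608.20 = £11,805.80.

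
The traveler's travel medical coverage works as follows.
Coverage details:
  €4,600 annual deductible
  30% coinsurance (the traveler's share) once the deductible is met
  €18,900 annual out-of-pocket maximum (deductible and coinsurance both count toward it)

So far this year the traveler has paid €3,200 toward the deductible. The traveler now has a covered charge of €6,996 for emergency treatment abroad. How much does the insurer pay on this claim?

Remaining deductible: €4,600 − €3,200 = €1,400.
After the €1,400 deductible portion, €6,996 − €1,400 = €5,596 is subject to coinsurance.
30% of €5,596 = €1,678.80 falls to the traveler.
So the traveler owes €1,400 + €1,678.80 = €3,078.80 before any cap.
Cumulative spending €3,200 + €3,078.80 = €6,278.80 stays under the €18,900 maximum.
The insurer covers the remainder: €6,996 − €3,078.80 = €3,917.20.

€3,917.20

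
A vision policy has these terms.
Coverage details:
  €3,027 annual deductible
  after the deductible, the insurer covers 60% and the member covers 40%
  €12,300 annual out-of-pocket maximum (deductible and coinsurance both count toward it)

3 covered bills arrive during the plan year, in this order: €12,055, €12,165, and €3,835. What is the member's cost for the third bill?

€795.80

Claim 1 (€12,055): deductible takes €3,027, €9,028 remains; coinsurance €9,028 × 40% = €3,611.20. Member pays €6,638.20; OOP now €6,638.20.
Claim 2 (€12,165): 40% coinsurance on €12,165 = €4,866. Cost to member: €4,866. OOP to date €11,504.20.
Claim 3 (€3,835): deductible met; 40% of €3,835 = €1,534. OOP would hit €13,038.20 > €12,300, so the cap limits the member to €12,300 − €11,504.20 = €795.80.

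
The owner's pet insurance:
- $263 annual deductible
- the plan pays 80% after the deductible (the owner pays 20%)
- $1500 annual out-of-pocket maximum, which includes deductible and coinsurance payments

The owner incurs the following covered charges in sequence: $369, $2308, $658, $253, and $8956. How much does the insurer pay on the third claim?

#1 ($369): deductible takes $263, $106 remains; owner's 20% is $21.20. Owner owes $284.20 (running OOP $284.20). Plan pays $369 − $284.20 = $84.80.
#2 ($2308): 20% coinsurance on $2308 = $461.60. Owner pays $461.60; OOP now $745.80. Plan pays $2308 − $461.60 = $1846.40.
#3 ($658): deductible met; 20% of $658 = $131.60. Owner owes $131.60 (running OOP $877.40). Insurer: $658 − $131.60 = $526.40.

$526.40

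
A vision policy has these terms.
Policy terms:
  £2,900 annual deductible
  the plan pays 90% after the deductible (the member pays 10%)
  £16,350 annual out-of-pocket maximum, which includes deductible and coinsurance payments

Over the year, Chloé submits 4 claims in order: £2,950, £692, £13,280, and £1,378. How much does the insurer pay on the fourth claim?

Bill 1, £2,950: £2,900 finishes the deductible; £50 goes to coinsurance; coinsurance £50 × 10% = £5. Member pays £2,905; OOP now £2,905. Insurer: £2,950 − £2,905 = £45.
Bill 2, £692: deductible met; 10% of £692 = £69.20. Member pays £69.20; OOP now £2,974.20. Plan pays £692 − £69.20 = £622.80.
Bill 3, £13,280: deductible already satisfied, so member's share is 10% × £13,280 = £1,328. Member owes £1,328 (running OOP £4,302.20). Plan pays £13,280 − £1,328 = £11,952.
Bill 4, £1,378: deductible already satisfied, so member's share is 10% × £1,378 = £137.80. Cost to member: £137.80. OOP to date £4,440. Insurer: £1,378 − £137.80 = £1,240.20.

£1,240.20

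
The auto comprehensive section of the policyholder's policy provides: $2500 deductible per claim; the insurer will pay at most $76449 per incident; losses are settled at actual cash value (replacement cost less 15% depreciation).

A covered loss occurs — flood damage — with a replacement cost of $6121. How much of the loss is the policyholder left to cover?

$3418.15

Depreciate 15%: the covered value is $6121 × 0.85 = $5202.85.
Subtract the deductible: $5202.85 − $2500 = $2702.85.
$2702.85 ≤ $76449, so the limit doesn't bind; insurer pays $2702.85.
Out of pocket: $6121 − $2702.85 = $3418.15.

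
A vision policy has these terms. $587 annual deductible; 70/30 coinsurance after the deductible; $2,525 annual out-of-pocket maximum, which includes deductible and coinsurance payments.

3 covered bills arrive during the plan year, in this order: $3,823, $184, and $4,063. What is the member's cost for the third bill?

Bill 1, $3,823: $587 finishes the deductible; $3,236 goes to coinsurance; 30% of $3,236 = $970.80. Cost to member: $1,557.80. OOP to date $1,557.80.
Bill 2, $184: 30% coinsurance on $184 = $55.20. Member owes $55.20 (running OOP $1,613).
Bill 3, $4,063: 30% coinsurance on $4,063 = $1,218.90. OOP would hit $2,831.90 > $2,525, so the cap limits the member to $2,525 − $1,613 = $912.

$912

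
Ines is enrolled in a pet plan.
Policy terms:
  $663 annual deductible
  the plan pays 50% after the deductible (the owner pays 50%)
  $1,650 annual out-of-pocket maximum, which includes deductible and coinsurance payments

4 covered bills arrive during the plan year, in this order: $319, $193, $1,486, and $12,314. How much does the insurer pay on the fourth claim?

$11,994.50

Claim 1 — $319: entire amount goes to the deductible. Owner pays $319; OOP now $319. Insurer: $319 − $319 = $0.
Claim 2 — $193: all of it applies to the deductible. Cost to owner: $193. OOP to date $512. Insurer: $193 − $193 = $0.
Claim 3 — $1,486: deductible takes $151, $1,335 remains; coinsurance $1,335 × 50% = $667.50. Owner owes $818.50 (running OOP $1,330.50). Insurer: $1,486 − $818.50 = $667.50.
Claim 4 — $12,314: deductible met; 50% of $12,314 = $6,157. That would push OOP to $7,487.50, over the $1,650 cap, so owner pays $1,650 − $1,330.50 = $319.50. Plan pays $12,314 − $319.50 = $11,994.50.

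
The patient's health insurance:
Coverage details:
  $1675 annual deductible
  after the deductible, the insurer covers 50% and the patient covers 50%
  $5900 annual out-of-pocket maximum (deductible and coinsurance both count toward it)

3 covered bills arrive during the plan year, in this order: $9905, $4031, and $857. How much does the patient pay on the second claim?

Bill 1, $9905: deductible takes $1675, $8230 remains; 50% of $8230 = $4115. Patient owes $5790 (running OOP $5790).
Bill 2, $4031: deductible met; 50% of $4031 = $2015.50. That would push OOP to $7805.50, over the $5900 cap, so patient pays $5900 − $5790 = $110.

$110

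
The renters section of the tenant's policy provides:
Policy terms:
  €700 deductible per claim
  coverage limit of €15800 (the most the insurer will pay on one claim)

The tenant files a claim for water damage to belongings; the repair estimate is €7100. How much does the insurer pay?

Subtract the deductible: €7100 − €700 = €6400.
€6400 ≤ €15800, so the limit doesn't bind; insurer pays €6400.

€6400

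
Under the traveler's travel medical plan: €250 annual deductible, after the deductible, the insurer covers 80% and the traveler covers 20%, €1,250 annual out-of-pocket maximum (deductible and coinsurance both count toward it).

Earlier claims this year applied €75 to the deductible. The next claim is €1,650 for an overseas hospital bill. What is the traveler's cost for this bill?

€470

Deductible still to meet: €250 − €75 = €175.
That leaves €1,650 − €175 = €1,475 for coinsurance.
Coinsurance: €1,475 × 20% = €295.
Traveler responsibility before any cap: €175 + €295 = €470.
Year-to-date out-of-pocket becomes €75 + €470 = €545, still under the €1,250 maximum, so no cap applies.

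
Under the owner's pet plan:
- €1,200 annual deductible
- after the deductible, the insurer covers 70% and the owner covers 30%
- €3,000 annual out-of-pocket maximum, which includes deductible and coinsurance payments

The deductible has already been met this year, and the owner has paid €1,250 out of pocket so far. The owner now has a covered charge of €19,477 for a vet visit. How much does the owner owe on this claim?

€1,750

With the deductible met, the entire €19,477 is subject to coinsurance.
30% of €19,477 = €5,843.10 falls to the owner.
Year-to-date out-of-pocket would reach €1,250 + €5,843.10 = €7,093.10, above the €3,000 maximum, so the owner pays only €3,000 − €1,250 = €1,750.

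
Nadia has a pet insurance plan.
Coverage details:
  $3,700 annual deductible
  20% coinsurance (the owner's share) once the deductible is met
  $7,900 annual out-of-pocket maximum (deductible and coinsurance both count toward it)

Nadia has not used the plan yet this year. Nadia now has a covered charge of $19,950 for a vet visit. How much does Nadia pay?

The full $3,700 deductible is still open; $3,700 of this bill applies to it.
The remaining $16,250 (= $19,950 − $3,700) moves to coinsurance.
Coinsurance: $16,250 × 20% = $3,250.
Owner responsibility before any cap: $3,700 + $3,250 = $6,950.
Cumulative spending $0 + $6,950 = $6,950 stays under the $7,900 maximum.

$6,950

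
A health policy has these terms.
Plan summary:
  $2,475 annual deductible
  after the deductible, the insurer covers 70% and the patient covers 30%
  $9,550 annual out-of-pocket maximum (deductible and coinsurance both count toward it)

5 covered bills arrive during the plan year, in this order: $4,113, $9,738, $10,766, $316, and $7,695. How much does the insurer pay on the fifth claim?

Claim 1 ($4,113): $2,475 finishes the deductible; $1,638 goes to coinsurance; 30% of $1,638 = $491.40. Patient owes $2,966.40 (running OOP $2,966.40). Insurer: $4,113 − $2,966.40 = $1,146.60.
Claim 2 ($9,738): 30% coinsurance on $9,738 = $2,921.40. Cost to patient: $2,921.40. OOP to date $5,887.80. Plan pays $9,738 − $2,921.40 = $6,816.60.
Claim 3 ($10,766): 30% coinsurance on $10,766 = $3,229.80. Patient owes $3,229.80 (running OOP $9,117.60). Plan pays $10,766 − $3,229.80 = $7,536.20.
Claim 4 ($316): 30% coinsurance on $316 = $94.80. Patient pays $94.80; OOP now $9,212.40. Insurer: $316 − $94.80 = $221.20.
Claim 5 ($7,695): 30% coinsurance on $7,695 = $2,308.50. OOP would hit $11,520.90 > $9,550, so the cap limits the patient to $9,550 − $9,212.40 = $337.60. Insurer: $7,695 − $337.60 = $7,357.40.

$7,357.40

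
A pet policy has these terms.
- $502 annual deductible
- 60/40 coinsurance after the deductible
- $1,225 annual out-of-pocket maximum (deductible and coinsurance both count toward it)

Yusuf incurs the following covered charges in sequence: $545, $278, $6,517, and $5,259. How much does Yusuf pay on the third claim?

#1 ($545): $502 finishes the deductible; $43 goes to coinsurance; 40% of $43 = $17.20. Owner pays $519.20; OOP now $519.20.
#2 ($278): deductible met; 40% of $278 = $111.20. Owner owes $111.20 (running OOP $630.40).
#3 ($6,517): 40% coinsurance on $6,517 = $2,606.80. OOP would hit $3,237.20 > $1,225, so the cap limits the owner to $1,225 − $630.40 = $594.60.

$594.60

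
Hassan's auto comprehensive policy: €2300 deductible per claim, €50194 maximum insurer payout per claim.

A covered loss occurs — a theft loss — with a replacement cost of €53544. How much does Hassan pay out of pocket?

€3350

Less the €2300 deductible: €53544 − €2300 = €51244.
€51244 exceeds the €50194 limit, so the insurer pays the limit: €50194.
Out of pocket: €53544 − €50194 = €3350.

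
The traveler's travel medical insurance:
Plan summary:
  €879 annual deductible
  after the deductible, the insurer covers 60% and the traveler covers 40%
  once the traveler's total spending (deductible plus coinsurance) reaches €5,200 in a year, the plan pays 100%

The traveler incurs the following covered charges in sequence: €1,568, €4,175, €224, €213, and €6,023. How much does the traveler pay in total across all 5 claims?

€5,200

Claim 1 (€1,568): €879 finishes the deductible; €689 goes to coinsurance; coinsurance €689 × 40% = €275.60. Cost to traveler: €1,154.60. OOP to date €1,154.60.
Claim 2 (€4,175): deductible met; 40% of €4,175 = €1,670. Traveler owes €1,670 (running OOP €2,824.60).
Claim 3 (€224): deductible already satisfied, so traveler's share is 40% × €224 = €89.60. Traveler owes €89.60 (running OOP €2,914.20).
Claim 4 (€213): deductible already satisfied, so traveler's share is 40% × €213 = €85.20. Traveler owes €85.20 (running OOP €2,999.40).
Claim 5 (€6,023): 40% coinsurance on €6,023 = €2,409.20. OOP would hit €5,408.60 > €5,200, so the cap limits the traveler to €5,200 − €2,999.40 = €2,200.60.
Summing the traveler's payments: €1,154.60 + €1,670 + €89.60 + €85.20 + €2,200.60 = €5,200.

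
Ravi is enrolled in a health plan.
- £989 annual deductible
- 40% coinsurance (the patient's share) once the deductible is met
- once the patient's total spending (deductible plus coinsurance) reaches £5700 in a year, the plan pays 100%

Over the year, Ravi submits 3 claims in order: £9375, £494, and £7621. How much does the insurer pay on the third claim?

£6462

Claim 1 (£9375): £989 finishes the deductible; £8386 goes to coinsurance; patient's 40% is £3354.40. Patient owes £4343.40 (running OOP £4343.40). Insurer: £9375 − £4343.40 = £5031.60.
Claim 2 (£494): deductible met; 40% of £494 = £197.60. Patient owes £197.60 (running OOP £4541). Insurer: £494 − £197.60 = £296.40.
Claim 3 (£7621): deductible met; 40% of £7621 = £3048.40. OOP would hit £7589.40 > £5700, so the cap limits the patient to £5700 − £4541 = £1159. Plan pays £7621 − £1159 = £6462.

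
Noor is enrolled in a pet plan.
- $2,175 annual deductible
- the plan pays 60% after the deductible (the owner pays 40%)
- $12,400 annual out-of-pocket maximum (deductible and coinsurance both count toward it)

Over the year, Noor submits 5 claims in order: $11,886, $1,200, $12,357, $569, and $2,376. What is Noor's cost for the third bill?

Claim 1 ($11,886): deductible takes $2,175, $9,711 remains; owner's 40% is $3,884.40. Owner owes $6,059.40 (running OOP $6,059.40).
Claim 2 ($1,200): deductible met; 40% of $1,200 = $480. Owner owes $480 (running OOP $6,539.40).
Claim 3 ($12,357): deductible already satisfied, so owner's share is 40% × $12,357 = $4,942.80. Cost to owner: $4,942.80. OOP to date $11,482.20.

$4,942.80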